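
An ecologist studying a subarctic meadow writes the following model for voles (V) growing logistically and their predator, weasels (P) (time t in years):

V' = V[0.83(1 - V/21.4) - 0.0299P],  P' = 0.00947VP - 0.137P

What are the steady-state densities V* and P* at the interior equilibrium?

V* ≈ 14.5, P* ≈ 8.99

From dP/dt = 0 with P > 0: 0.00947V* = 0.137, so V* = 14.5.
Substitute into dV/dt = 0: 0.83(1 - 14.5/21.4) = 0.0299P*.
The bracket is 0.324, giving P* = 0.269/0.0299 = 8.99.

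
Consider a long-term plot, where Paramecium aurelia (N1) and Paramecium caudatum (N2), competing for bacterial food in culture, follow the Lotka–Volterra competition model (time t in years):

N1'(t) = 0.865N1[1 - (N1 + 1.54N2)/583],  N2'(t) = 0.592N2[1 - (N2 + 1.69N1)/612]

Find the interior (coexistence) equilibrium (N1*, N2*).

Setting both brackets to zero gives the nullclines N1 + 1.54N2 = 583 and 1.69N1 + N2 = 612.
Substituting N2 = 612 - 1.69N1 into the first: N1(1 - 1.54·1.69) = 583 - 1.54·612.
So N1* = -359/-1.6 = 224, and then N2* = 612 - 1.69·224 = 233.

N1* ≈ 224, N2* ≈ 233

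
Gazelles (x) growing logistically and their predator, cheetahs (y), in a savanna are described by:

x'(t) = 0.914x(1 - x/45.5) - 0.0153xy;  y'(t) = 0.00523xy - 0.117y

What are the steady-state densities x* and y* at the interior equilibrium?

From dy/dt = 0 with y > 0: 0.00523x* = 0.117, so x* = 22.4.
Substitute into dx/dt = 0: 0.914(1 - 22.4/45.5) = 0.0153y*.
The bracket is 0.508, giving y* = 0.465/0.0153 = 30.4.

x* ≈ 22.4, y* ≈ 30.4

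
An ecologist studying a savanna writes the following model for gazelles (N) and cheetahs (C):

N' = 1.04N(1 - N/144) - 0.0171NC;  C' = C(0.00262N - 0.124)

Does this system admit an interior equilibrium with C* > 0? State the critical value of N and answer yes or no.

Threshold N = 47.3; K > 47.3, so yes, the predator persists.

The predator equation gives dC/dt > 0 only when N > 0.124/0.00262 = 47.3.
Without the predator, N → K = 144. Since 144 > 47.3, the predator can invade and persist.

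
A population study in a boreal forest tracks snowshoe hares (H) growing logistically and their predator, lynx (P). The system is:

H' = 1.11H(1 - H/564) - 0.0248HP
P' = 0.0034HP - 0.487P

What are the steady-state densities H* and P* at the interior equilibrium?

From dP/dt = 0 with P > 0: 0.0034H* = 0.487, so H* = 143.
Substitute into dH/dt = 0: 1.11(1 - 143/564) = 0.0248P*.
The bracket is 0.746, giving P* = 0.828/0.0248 = 33.4.

H* ≈ 143, P* ≈ 33.4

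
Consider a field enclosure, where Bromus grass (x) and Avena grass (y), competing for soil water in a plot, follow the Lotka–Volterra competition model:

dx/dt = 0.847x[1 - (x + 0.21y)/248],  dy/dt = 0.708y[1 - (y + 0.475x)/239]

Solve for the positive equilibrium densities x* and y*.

x* ≈ 220, y* ≈ 135

Setting both brackets to zero gives the nullclines x + 0.21y = 248 and 0.475x + y = 239.
Substituting y = 239 - 0.475x into the first: x(1 - 0.21·0.475) = 248 - 0.21·239.
So x* = 198/0.9 = 220, and then y* = 239 - 0.475·220 = 135.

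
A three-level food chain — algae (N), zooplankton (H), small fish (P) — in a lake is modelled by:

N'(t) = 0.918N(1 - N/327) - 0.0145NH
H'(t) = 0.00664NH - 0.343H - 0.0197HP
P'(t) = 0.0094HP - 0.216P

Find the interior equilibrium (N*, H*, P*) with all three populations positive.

From dP/dt = 0: 0.0094H* = 0.216, so H* = 23.
From dN/dt = 0: 0.918(1 - N*/327) = 0.0145·23, giving N* = 327·(1 - 0.363) = 208.
From dH/dt = 0: 0.00664·208 - 0.343 = 0.0197P*, so P* = 1.04/0.0197 = 52.8.

N* ≈ 208, H* ≈ 23, P* ≈ 52.8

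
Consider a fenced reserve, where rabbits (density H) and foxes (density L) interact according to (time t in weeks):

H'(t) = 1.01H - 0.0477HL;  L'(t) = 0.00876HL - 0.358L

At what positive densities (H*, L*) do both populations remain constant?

H* ≈ 40.9, L* ≈ 21.2

Set dL/dt = 0 with L > 0: 0.00876H - 0.358 = 0, so H* = 0.358/0.00876 = 40.9.
Set dH/dt = 0 with H > 0: 1.01 - 0.0477L = 0, so L* = 1.01/0.0477 = 21.2.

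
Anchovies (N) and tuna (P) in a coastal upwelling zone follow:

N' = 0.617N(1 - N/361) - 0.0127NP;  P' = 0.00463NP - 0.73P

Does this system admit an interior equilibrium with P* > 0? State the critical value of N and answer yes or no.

Threshold N = 158; K > 158, so yes, the predator persists.

The predator equation gives dP/dt > 0 only when N > 0.73/0.00463 = 158.
Without the predator, N → K = 361. Since 361 > 158, the predator can invade and persist.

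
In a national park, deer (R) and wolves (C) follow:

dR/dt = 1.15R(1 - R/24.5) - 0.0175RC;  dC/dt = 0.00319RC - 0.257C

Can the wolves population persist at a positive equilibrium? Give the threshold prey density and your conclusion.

Threshold R = 80.6; K < 80.6, so no, the predator goes extinct.

The predator equation gives dC/dt > 0 only when R > 0.257/0.00319 = 80.6.
Without the predator, R → K = 24.5. Since 24.5 < 80.6, the predator cannot invade.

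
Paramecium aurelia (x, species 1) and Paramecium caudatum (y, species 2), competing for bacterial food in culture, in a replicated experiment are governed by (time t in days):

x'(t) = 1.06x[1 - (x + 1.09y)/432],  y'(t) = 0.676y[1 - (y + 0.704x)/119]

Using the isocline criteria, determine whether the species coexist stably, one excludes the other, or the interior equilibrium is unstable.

Compare the nullcline intercepts: K1/α12 = 432/1.09 = 396 > K2 = 119; K2/α21 = 119/0.704 = 169 < K1 = 432.
Since the inequalities point opposite ways, species 1 can invade but species 2 cannot.

species 1 excludes species 2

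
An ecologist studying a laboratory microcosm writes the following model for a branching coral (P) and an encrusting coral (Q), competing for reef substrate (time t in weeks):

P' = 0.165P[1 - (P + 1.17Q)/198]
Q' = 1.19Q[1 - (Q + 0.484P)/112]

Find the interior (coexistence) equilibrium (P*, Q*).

P* ≈ 154, Q* ≈ 37.3

Setting both brackets to zero gives the nullclines P + 1.17Q = 198 and 0.484P + Q = 112.
Substituting Q = 112 - 0.484P into the first: P(1 - 1.17·0.484) = 198 - 1.17·112.
So P* = 67/0.434 = 154, and then Q* = 112 - 0.484·154 = 37.3.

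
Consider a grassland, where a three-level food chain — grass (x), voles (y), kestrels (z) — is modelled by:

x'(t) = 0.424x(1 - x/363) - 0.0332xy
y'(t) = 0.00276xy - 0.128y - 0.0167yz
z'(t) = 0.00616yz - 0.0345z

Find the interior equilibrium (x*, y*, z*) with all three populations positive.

x* ≈ 204, y* ≈ 5.6, z* ≈ 26

From dz/dt = 0: 0.00616y* = 0.0345, so y* = 5.6.
From dx/dt = 0: 0.424(1 - x*/363) = 0.0332·5.6, giving x* = 363·(1 - 0.439) = 204.
From dy/dt = 0: 0.00276·204 - 0.128 = 0.0167z*, so z* = 0.435/0.0167 = 26.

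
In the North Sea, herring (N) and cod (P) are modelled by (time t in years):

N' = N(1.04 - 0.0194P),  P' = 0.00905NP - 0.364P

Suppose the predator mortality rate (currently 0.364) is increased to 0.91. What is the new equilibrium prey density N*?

N* ≈ 101

At the interior fixed point, setting dP/dt = 0 with P > 0 fixes N* = (predator death rate)/(NP coefficient) — independent of the other coefficients.
With the change, N* = 0.91/0.00905 = 101; it rises from 40.2.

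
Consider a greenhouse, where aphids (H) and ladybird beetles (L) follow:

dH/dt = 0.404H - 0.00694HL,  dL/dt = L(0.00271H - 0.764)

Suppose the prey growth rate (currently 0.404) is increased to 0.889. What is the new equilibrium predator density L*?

At the interior fixed point, setting dH/dt = 0 with H > 0 fixes L* = (prey growth rate)/(HL coefficient) — independent of the other coefficients.
With the change, L* = 0.889/0.00694 = 128; it rises from 58.2.

L* ≈ 128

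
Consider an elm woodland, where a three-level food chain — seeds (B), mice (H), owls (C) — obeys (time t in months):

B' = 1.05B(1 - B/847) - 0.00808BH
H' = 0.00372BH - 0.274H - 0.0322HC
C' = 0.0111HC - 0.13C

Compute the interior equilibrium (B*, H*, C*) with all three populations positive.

From dC/dt = 0: 0.0111H* = 0.13, so H* = 11.7.
From dB/dt = 0: 1.05(1 - B*/847) = 0.00808·11.7, giving B* = 847·(1 - 0.0901) = 771.
From dH/dt = 0: 0.00372·771 - 0.274 = 0.0322C*, so C* = 2.59/0.0322 = 80.5.

B* ≈ 771, H* ≈ 11.7, C* ≈ 80.5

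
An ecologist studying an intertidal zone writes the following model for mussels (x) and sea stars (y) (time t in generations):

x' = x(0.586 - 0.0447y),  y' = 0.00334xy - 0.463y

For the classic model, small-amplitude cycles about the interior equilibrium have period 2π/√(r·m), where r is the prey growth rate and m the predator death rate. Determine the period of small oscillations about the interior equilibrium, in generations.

T ≈ 12.1 generations

Here r = 0.586 and m = 0.463, so r·m = 0.271.
ω = √0.271 = 0.521 per generation, hence T = 2π/ω ≈ 12.1 generations.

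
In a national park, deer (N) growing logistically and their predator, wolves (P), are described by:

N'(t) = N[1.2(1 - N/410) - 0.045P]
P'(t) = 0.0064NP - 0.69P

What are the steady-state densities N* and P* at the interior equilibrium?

From dP/dt = 0 with P > 0: 0.0064N* = 0.69, so N* = 108.
Substitute into dN/dt = 0: 1.2(1 - 108/410) = 0.045P*.
The bracket is 0.737, giving P* = 0.884/0.045 = 19.7.

N* ≈ 108, P* ≈ 19.7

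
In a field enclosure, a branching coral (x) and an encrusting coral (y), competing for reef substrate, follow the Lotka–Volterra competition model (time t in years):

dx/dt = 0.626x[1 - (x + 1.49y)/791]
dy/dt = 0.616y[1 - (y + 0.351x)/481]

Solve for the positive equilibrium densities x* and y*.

Setting both brackets to zero gives the nullclines x + 1.49y = 791 and 0.351x + y = 481.
Substituting y = 481 - 0.351x into the first: x(1 - 1.49·0.351) = 791 - 1.49·481.
So x* = 74.3/0.477 = 156, and then y* = 481 - 0.351·156 = 426.

x* ≈ 156, y* ≈ 426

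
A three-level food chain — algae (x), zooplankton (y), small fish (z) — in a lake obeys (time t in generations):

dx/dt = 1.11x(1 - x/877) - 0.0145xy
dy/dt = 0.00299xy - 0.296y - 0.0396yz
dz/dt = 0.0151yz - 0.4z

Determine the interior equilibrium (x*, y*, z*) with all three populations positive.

From dz/dt = 0: 0.0151y* = 0.4, so y* = 26.5.
From dx/dt = 0: 1.11(1 - x*/877) = 0.0145·26.5, giving x* = 877·(1 - 0.346) = 574.
From dy/dt = 0: 0.00299·574 - 0.296 = 0.0396z*, so z* = 1.42/0.0396 = 35.8.

x* ≈ 574, y* ≈ 26.5, z* ≈ 35.8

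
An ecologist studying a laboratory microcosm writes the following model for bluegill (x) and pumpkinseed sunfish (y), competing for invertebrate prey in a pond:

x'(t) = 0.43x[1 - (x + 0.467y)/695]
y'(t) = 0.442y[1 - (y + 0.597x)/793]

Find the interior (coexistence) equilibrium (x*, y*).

Setting both brackets to zero gives the nullclines x + 0.467y = 695 and 0.597x + y = 793.
Substituting y = 793 - 0.597x into the first: x(1 - 0.467·0.597) = 695 - 0.467·793.
So x* = 325/0.721 = 450, and then y* = 793 - 0.597·450 = 524.

x* ≈ 450, y* ≈ 524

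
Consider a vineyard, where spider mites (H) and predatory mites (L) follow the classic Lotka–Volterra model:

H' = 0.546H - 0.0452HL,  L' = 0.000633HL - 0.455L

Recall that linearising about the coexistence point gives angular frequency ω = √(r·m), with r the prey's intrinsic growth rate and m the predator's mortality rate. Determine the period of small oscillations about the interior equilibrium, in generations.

T ≈ 12.6 generations

Here r = 0.546 and m = 0.455, so r·m = 0.248.
ω = √0.248 = 0.498 per generation, hence T = 2π/ω ≈ 12.6 generations.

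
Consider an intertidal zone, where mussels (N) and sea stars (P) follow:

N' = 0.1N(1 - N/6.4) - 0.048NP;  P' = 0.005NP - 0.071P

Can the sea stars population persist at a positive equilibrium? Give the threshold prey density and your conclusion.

The predator equation gives dP/dt > 0 only when N > 0.071/0.005 = 14.2.
Without the predator, N → K = 6.4. Since 6.4 < 14.2, the predator cannot invade.

Threshold N = 14.2; K < 14.2, so no, the predator goes extinct.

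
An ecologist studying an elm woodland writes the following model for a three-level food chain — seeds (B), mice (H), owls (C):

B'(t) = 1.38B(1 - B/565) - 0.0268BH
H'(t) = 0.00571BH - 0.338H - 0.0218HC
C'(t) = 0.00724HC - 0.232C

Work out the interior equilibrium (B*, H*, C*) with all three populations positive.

From dC/dt = 0: 0.00724H* = 0.232, so H* = 32.
From dB/dt = 0: 1.38(1 - B*/565) = 0.0268·32, giving B* = 565·(1 - 0.622) = 213.
From dH/dt = 0: 0.00571·213 - 0.338 = 0.0218C*, so C* = 0.88/0.0218 = 40.4.

B* ≈ 213, H* ≈ 32, C* ≈ 40.4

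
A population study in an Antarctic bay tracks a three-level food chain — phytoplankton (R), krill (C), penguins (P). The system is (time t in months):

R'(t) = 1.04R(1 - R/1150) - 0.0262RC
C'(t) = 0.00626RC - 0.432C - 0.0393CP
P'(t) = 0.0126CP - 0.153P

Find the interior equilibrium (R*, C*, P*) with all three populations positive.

R* ≈ 798, C* ≈ 12.1, P* ≈ 116

From dP/dt = 0: 0.0126C* = 0.153, so C* = 12.1.
From dR/dt = 0: 1.04(1 - R*/1150) = 0.0262·12.1, giving R* = 1150·(1 - 0.306) = 798.
From dC/dt = 0: 0.00626·798 - 0.432 = 0.0393P*, so P* = 4.56/0.0393 = 116.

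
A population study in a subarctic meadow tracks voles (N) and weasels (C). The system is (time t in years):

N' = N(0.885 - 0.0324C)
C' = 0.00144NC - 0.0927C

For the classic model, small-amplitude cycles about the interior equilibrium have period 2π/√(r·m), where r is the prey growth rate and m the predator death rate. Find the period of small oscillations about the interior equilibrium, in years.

Here r = 0.885 and m = 0.0927, so r·m = 0.082.
ω = √0.082 = 0.286 per year, hence T = 2π/ω ≈ 21.9 years.

T ≈ 21.9 years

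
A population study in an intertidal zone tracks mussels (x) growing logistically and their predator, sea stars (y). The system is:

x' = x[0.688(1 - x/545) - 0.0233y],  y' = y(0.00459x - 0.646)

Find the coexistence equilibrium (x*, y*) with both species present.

From dy/dt = 0 with y > 0: 0.00459x* = 0.646, so x* = 141.
Substitute into dx/dt = 0: 0.688(1 - 141/545) = 0.0233y*.
The bracket is 0.742, giving y* = 0.51/0.0233 = 21.9.

x* ≈ 141, y* ≈ 21.9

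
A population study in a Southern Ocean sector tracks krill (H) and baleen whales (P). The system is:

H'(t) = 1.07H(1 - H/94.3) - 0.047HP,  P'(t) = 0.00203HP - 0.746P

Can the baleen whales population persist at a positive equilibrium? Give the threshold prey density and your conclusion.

The predator equation gives dP/dt > 0 only when H > 0.746/0.00203 = 367.
Without the predator, H → K = 94.3. Since 94.3 < 367, the predator cannot invade.

Threshold H = 367; K < 367, so no, the predator goes extinct.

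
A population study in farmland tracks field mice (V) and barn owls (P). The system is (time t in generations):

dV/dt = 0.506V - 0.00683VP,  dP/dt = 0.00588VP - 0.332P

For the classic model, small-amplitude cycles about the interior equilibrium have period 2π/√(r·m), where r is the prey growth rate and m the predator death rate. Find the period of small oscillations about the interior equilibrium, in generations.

Here r = 0.506 and m = 0.332, so r·m = 0.168.
ω = √0.168 = 0.41 per generation, hence T = 2π/ω ≈ 15.3 generations.

T ≈ 15.3 generations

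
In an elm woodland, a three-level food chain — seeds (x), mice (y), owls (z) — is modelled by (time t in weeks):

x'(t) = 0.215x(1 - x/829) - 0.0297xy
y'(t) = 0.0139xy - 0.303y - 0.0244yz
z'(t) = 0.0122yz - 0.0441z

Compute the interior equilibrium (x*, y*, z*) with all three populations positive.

From dz/dt = 0: 0.0122y* = 0.0441, so y* = 3.61.
From dx/dt = 0: 0.215(1 - x*/829) = 0.0297·3.61, giving x* = 829·(1 - 0.499) = 415.
From dy/dt = 0: 0.0139·415 - 0.303 = 0.0244z*, so z* = 5.47/0.0244 = 224.

x* ≈ 415, y* ≈ 3.61, z* ≈ 224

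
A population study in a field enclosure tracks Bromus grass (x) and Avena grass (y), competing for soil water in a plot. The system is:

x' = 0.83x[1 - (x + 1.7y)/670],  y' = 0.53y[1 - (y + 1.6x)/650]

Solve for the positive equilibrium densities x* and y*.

Setting both brackets to zero gives the nullclines x + 1.7y = 670 and 1.6x + y = 650.
Substituting y = 650 - 1.6x into the first: x(1 - 1.7·1.6) = 670 - 1.7·650.
So x* = -435/-1.72 = 253, and then y* = 650 - 1.6·253 = 245.

x* ≈ 253, y* ≈ 245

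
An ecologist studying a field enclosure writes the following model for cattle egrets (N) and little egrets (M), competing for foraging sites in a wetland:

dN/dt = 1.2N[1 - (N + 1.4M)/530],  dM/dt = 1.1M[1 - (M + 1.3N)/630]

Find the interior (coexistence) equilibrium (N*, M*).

N* ≈ 429, M* ≈ 72

Setting both brackets to zero gives the nullclines N + 1.4M = 530 and 1.3N + M = 630.
Substituting M = 630 - 1.3N into the first: N(1 - 1.4·1.3) = 530 - 1.4·630.
So N* = -352/-0.82 = 429, and then M* = 630 - 1.3·429 = 72.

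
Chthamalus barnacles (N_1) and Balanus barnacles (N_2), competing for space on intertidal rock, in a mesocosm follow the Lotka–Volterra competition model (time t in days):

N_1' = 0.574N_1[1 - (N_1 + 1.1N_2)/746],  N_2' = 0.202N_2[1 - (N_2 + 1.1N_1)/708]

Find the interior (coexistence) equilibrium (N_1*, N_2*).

N_1* ≈ 156, N_2* ≈ 536

Setting both brackets to zero gives the nullclines N_1 + 1.1N_2 = 746 and 1.1N_1 + N_2 = 708.
Substituting N_2 = 708 - 1.1N_1 into the first: N_1(1 - 1.1·1.1) = 746 - 1.1·708.
So N_1* = -32.8/-0.21 = 156, and then N_2* = 708 - 1.1·156 = 536.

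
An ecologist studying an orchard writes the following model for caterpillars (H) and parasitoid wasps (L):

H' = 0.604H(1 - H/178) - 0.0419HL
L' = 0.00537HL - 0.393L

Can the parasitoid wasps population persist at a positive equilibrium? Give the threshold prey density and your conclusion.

Threshold H = 73.2; K > 73.2, so yes, the predator persists.

The predator equation gives dL/dt > 0 only when H > 0.393/0.00537 = 73.2.
Without the predator, H → K = 178. Since 178 > 73.2, the predator can invade and persist.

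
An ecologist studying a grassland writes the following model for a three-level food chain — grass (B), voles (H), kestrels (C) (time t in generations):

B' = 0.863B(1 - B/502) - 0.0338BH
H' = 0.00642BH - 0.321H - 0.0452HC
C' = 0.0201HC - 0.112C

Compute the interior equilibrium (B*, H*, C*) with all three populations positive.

B* ≈ 392, H* ≈ 5.57, C* ≈ 48.6

From dC/dt = 0: 0.0201H* = 0.112, so H* = 5.57.
From dB/dt = 0: 0.863(1 - B*/502) = 0.0338·5.57, giving B* = 502·(1 - 0.218) = 392.
From dH/dt = 0: 0.00642·392 - 0.321 = 0.0452C*, so C* = 2.2/0.0452 = 48.6.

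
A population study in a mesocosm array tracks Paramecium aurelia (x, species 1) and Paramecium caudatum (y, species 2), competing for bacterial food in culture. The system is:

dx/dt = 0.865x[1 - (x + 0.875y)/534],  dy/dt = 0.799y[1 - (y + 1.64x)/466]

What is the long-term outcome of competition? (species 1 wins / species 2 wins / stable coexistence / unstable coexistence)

Compare the nullcline intercepts: K1/α12 = 534/0.875 = 610 > K2 = 466; K2/α21 = 466/1.64 = 284 < K1 = 534.
Since the inequalities point opposite ways, species 1 can invade but species 2 cannot.

species 1 excludes species 2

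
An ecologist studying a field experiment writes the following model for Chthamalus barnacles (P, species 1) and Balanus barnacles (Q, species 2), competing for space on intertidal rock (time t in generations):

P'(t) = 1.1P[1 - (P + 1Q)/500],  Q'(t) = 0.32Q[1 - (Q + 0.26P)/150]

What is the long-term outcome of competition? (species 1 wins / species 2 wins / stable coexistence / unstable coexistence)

stable coexistence

Compare the nullcline intercepts: K1/α12 = 500/1 = 500 > K2 = 150; K2/α21 = 150/0.26 = 577 > K1 = 500.
Since both inequalities hold, each species can invade when rare, so the interior equilibrium is stable.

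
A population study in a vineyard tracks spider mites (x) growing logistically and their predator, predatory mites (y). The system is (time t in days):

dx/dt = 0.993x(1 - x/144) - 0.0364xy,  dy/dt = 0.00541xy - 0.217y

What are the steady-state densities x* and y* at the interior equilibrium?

From dy/dt = 0 with y > 0: 0.00541x* = 0.217, so x* = 40.1.
Substitute into dx/dt = 0: 0.993(1 - 40.1/144) = 0.0364y*.
The bracket is 0.721, giving y* = 0.716/0.0364 = 19.7.

x* ≈ 40.1, y* ≈ 19.7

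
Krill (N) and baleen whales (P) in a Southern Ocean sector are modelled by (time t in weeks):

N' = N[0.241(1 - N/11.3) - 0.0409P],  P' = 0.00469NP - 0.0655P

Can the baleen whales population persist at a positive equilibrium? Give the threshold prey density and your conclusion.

The predator equation gives dP/dt > 0 only when N > 0.0655/0.00469 = 14.
Without the predator, N → K = 11.3. Since 11.3 < 14, the predator cannot invade.

Threshold N = 14; K < 14, so no, the predator goes extinct.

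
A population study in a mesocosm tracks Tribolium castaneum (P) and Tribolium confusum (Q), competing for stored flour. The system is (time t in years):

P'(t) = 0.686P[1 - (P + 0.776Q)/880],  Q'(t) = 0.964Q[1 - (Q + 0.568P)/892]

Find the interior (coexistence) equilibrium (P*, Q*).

P* ≈ 336, Q* ≈ 701

Setting both brackets to zero gives the nullclines P + 0.776Q = 880 and 0.568P + Q = 892.
Substituting Q = 892 - 0.568P into the first: P(1 - 0.776·0.568) = 880 - 0.776·892.
So P* = 188/0.559 = 336, and then Q* = 892 - 0.568·336 = 701.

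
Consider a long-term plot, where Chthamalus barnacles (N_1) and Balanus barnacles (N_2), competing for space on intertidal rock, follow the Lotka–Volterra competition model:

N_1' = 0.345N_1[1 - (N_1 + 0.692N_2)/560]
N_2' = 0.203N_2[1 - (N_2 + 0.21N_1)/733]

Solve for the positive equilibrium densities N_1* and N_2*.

N_1* ≈ 61.7, N_2* ≈ 720

Setting both brackets to zero gives the nullclines N_1 + 0.692N_2 = 560 and 0.21N_1 + N_2 = 733.
Substituting N_2 = 733 - 0.21N_1 into the first: N_1(1 - 0.692·0.21) = 560 - 0.692·733.
So N_1* = 52.8/0.855 = 61.7, and then N_2* = 733 - 0.21·61.7 = 720.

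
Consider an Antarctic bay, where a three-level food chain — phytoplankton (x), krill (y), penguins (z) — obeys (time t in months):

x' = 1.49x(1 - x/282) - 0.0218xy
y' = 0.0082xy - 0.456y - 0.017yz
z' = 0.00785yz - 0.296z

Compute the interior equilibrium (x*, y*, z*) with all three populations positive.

x* ≈ 126, y* ≈ 37.7, z* ≈ 34.2

From dz/dt = 0: 0.00785y* = 0.296, so y* = 37.7.
From dx/dt = 0: 1.49(1 - x*/282) = 0.0218·37.7, giving x* = 282·(1 - 0.552) = 126.
From dy/dt = 0: 0.0082·126 - 0.456 = 0.017z*, so z* = 0.581/0.017 = 34.2.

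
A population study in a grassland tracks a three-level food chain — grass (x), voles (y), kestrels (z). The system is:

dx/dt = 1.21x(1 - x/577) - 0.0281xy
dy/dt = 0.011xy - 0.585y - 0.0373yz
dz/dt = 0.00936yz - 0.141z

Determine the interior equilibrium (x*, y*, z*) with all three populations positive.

x* ≈ 375, y* ≈ 15.1, z* ≈ 94.9

From dz/dt = 0: 0.00936y* = 0.141, so y* = 15.1.
From dx/dt = 0: 1.21(1 - x*/577) = 0.0281·15.1, giving x* = 577·(1 - 0.35) = 375.
From dy/dt = 0: 0.011·375 - 0.585 = 0.0373z*, so z* = 3.54/0.0373 = 94.9.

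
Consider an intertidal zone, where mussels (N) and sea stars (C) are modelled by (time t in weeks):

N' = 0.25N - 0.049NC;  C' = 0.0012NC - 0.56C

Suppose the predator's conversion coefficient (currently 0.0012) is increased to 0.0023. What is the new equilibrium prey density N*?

At the interior fixed point, setting dC/dt = 0 with C > 0 fixes N* = (predator death rate)/(NC coefficient) — independent of the other coefficients.
With the change, N* = 0.56/0.0023 = 243; it falls from 467.

N* ≈ 243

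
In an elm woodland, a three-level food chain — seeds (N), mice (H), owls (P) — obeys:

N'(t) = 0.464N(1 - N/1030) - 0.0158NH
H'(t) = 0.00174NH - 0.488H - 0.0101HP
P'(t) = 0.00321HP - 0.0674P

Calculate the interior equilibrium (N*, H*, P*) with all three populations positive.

N* ≈ 294, H* ≈ 21, P* ≈ 2.26

From dP/dt = 0: 0.00321H* = 0.0674, so H* = 21.
From dN/dt = 0: 0.464(1 - N*/1030) = 0.0158·21, giving N* = 1030·(1 - 0.715) = 294.
From dH/dt = 0: 0.00174·294 - 0.488 = 0.0101P*, so P* = 0.0228/0.0101 = 2.26.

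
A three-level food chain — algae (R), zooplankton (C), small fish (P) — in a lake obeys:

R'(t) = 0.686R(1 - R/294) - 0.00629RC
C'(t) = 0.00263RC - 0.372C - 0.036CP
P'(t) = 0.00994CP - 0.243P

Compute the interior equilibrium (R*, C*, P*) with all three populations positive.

R* ≈ 228, C* ≈ 24.4, P* ≈ 6.33

From dP/dt = 0: 0.00994C* = 0.243, so C* = 24.4.
From dR/dt = 0: 0.686(1 - R*/294) = 0.00629·24.4, giving R* = 294·(1 - 0.224) = 228.
From dC/dt = 0: 0.00263·228 - 0.372 = 0.036P*, so P* = 0.228/0.036 = 6.33.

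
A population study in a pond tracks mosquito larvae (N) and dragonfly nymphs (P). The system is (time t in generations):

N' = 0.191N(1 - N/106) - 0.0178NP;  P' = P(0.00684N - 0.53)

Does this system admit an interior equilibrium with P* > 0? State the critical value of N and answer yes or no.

The predator equation gives dP/dt > 0 only when N > 0.53/0.00684 = 77.5.
Without the predator, N → K = 106. Since 106 > 77.5, the predator can invade and persist.

Threshold N = 77.5; K > 77.5, so yes, the predator persists.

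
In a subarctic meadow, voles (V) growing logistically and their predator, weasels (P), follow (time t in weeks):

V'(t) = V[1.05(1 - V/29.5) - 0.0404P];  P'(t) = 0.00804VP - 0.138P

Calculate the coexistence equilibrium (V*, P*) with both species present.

V* ≈ 17.2, P* ≈ 10.9

From dP/dt = 0 with P > 0: 0.00804V* = 0.138, so V* = 17.2.
Substitute into dV/dt = 0: 1.05(1 - 17.2/29.5) = 0.0404P*.
The bracket is 0.418, giving P* = 0.439/0.0404 = 10.9.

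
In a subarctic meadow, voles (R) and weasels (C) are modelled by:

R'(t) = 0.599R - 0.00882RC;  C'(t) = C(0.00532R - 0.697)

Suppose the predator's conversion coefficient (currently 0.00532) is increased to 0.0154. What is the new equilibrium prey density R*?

R* ≈ 45.3

At the interior fixed point, setting dC/dt = 0 with C > 0 fixes R* = (predator death rate)/(RC coefficient) — independent of the other coefficients.
With the change, R* = 0.697/0.0154 = 45.3; it falls from 131.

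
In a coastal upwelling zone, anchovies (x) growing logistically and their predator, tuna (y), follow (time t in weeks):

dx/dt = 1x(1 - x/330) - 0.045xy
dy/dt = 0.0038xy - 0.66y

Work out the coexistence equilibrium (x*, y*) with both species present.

x* ≈ 174, y* ≈ 10.5

From dy/dt = 0 with y > 0: 0.0038x* = 0.66, so x* = 174.
Substitute into dx/dt = 0: 1(1 - 174/330) = 0.045y*.
The bracket is 0.474, giving y* = 0.474/0.045 = 10.5.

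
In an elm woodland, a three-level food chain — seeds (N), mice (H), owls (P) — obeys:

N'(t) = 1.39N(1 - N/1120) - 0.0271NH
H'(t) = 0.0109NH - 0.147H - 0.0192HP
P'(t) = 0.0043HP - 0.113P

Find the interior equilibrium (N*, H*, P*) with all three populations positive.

N* ≈ 546, H* ≈ 26.3, P* ≈ 302

From dP/dt = 0: 0.0043H* = 0.113, so H* = 26.3.
From dN/dt = 0: 1.39(1 - N*/1120) = 0.0271·26.3, giving N* = 1120·(1 - 0.512) = 546.
From dH/dt = 0: 0.0109·546 - 0.147 = 0.0192P*, so P* = 5.81/0.0192 = 302.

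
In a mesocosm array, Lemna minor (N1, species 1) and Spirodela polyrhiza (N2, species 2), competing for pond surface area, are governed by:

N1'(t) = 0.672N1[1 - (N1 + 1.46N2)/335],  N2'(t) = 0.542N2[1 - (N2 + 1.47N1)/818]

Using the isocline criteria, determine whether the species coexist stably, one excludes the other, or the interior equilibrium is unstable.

Compare the nullcline intercepts: K1/α12 = 335/1.46 = 229 < K2 = 818; K2/α21 = 818/1.47 = 556 > K1 = 335.
Since the inequalities point opposite ways, species 2 can invade but species 1 cannot.

species 2 excludes species 1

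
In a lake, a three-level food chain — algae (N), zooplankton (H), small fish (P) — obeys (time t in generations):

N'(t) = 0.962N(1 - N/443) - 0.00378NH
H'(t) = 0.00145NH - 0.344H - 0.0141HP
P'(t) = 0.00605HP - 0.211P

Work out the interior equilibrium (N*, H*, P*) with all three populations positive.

From dP/dt = 0: 0.00605H* = 0.211, so H* = 34.9.
From dN/dt = 0: 0.962(1 - N*/443) = 0.00378·34.9, giving N* = 443·(1 - 0.137) = 382.
From dH/dt = 0: 0.00145·382 - 0.344 = 0.0141P*, so P* = 0.21/0.0141 = 14.9.

N* ≈ 382, H* ≈ 34.9, P* ≈ 14.9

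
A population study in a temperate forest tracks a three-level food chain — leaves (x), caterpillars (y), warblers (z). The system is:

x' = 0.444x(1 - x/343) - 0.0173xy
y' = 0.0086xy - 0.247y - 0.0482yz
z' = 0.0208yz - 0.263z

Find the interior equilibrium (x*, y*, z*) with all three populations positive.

From dz/dt = 0: 0.0208y* = 0.263, so y* = 12.6.
From dx/dt = 0: 0.444(1 - x*/343) = 0.0173·12.6, giving x* = 343·(1 - 0.493) = 174.
From dy/dt = 0: 0.0086·174 - 0.247 = 0.0482z*, so z* = 1.25/0.0482 = 25.9.

x* ≈ 174, y* ≈ 12.6, z* ≈ 25.9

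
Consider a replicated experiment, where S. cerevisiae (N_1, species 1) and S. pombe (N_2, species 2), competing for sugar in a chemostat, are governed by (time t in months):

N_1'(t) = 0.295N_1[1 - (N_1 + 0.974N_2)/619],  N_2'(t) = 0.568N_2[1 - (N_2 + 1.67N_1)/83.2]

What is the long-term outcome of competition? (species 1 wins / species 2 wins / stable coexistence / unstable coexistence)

species 1 excludes species 2

Compare the nullcline intercepts: K1/α12 = 619/0.974 = 636 > K2 = 83.2; K2/α21 = 83.2/1.67 = 49.8 < K1 = 619.
Since the inequalities point opposite ways, species 1 can invade but species 2 cannot.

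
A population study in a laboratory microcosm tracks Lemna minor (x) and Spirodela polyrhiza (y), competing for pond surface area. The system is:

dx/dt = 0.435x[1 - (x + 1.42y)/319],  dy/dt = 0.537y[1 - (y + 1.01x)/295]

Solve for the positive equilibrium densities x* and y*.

Setting both brackets to zero gives the nullclines x + 1.42y = 319 and 1.01x + y = 295.
Substituting y = 295 - 1.01x into the first: x(1 - 1.42·1.01) = 319 - 1.42·295.
So x* = -99.9/-0.434 = 230, and then y* = 295 - 1.01·230 = 62.6.

x* ≈ 230, y* ≈ 62.6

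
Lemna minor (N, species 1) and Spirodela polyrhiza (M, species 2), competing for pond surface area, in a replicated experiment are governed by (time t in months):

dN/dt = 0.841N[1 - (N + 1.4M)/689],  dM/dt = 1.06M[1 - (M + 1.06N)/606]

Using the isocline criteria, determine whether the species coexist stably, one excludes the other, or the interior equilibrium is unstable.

Compare the nullcline intercepts: K1/α12 = 689/1.4 = 492 < K2 = 606; K2/α21 = 606/1.06 = 572 < K1 = 689.
Since both are reversed, neither can invade when rare; the interior point is a saddle.

unstable coexistence (outcome depends on initial conditions)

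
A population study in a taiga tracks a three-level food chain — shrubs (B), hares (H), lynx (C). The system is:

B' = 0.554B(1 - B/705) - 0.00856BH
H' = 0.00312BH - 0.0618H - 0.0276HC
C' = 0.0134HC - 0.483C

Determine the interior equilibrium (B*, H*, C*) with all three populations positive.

B* ≈ 312, H* ≈ 36, C* ≈ 33.1

From dC/dt = 0: 0.0134H* = 0.483, so H* = 36.
From dB/dt = 0: 0.554(1 - B*/705) = 0.00856·36, giving B* = 705·(1 - 0.557) = 312.
From dH/dt = 0: 0.00312·312 - 0.0618 = 0.0276C*, so C* = 0.913/0.0276 = 33.1.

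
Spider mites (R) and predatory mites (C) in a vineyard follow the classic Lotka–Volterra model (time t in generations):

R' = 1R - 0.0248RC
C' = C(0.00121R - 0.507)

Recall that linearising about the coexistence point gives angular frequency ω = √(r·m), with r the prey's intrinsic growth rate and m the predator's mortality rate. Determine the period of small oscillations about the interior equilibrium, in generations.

T ≈ 8.82 generations

Here r = 1 and m = 0.507, so r·m = 0.507.
ω = √0.507 = 0.712 per generation, hence T = 2π/ω ≈ 8.82 generations.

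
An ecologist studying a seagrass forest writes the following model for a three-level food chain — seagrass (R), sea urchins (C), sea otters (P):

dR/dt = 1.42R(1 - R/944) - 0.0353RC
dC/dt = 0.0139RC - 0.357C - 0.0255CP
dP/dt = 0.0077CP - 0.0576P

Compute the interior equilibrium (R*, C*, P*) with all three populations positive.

From dP/dt = 0: 0.0077C* = 0.0576, so C* = 7.48.
From dR/dt = 0: 1.42(1 - R*/944) = 0.0353·7.48, giving R* = 944·(1 - 0.186) = 768.
From dC/dt = 0: 0.0139·768 - 0.357 = 0.0255P*, so P* = 10.3/0.0255 = 405.

R* ≈ 768, C* ≈ 7.48, P* ≈ 405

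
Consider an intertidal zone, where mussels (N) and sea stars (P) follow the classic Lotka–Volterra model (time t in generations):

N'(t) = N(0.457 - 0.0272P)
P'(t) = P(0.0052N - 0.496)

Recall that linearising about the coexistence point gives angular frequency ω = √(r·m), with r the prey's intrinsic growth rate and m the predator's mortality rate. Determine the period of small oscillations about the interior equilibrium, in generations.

Here r = 0.457 and m = 0.496, so r·m = 0.227.
ω = √0.227 = 0.476 per generation, hence T = 2π/ω ≈ 13.2 generations.

T ≈ 13.2 generations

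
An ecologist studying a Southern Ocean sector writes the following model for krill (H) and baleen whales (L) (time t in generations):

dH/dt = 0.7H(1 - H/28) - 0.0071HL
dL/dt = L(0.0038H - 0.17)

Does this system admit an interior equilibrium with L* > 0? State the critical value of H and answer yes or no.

The predator equation gives dL/dt > 0 only when H > 0.17/0.0038 = 44.7.
Without the predator, H → K = 28. Since 28 < 44.7, the predator cannot invade.

Threshold H = 44.7; K < 44.7, so no, the predator goes extinct.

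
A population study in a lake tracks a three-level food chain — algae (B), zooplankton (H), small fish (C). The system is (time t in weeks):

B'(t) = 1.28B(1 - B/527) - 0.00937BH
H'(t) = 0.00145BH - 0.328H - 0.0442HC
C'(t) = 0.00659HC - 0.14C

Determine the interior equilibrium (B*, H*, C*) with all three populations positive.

From dC/dt = 0: 0.00659H* = 0.14, so H* = 21.2.
From dB/dt = 0: 1.28(1 - B*/527) = 0.00937·21.2, giving B* = 527·(1 - 0.156) = 445.
From dH/dt = 0: 0.00145·445 - 0.328 = 0.0442C*, so C* = 0.317/0.0442 = 7.18.

B* ≈ 445, H* ≈ 21.2, C* ≈ 7.18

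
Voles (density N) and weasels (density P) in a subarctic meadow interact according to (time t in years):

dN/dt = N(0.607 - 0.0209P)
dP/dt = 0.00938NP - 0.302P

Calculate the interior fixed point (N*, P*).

Set dP/dt = 0 with P > 0: 0.00938N - 0.302 = 0, so N* = 0.302/0.00938 = 32.2.
Set dN/dt = 0 with N > 0: 0.607 - 0.0209P = 0, so P* = 0.607/0.0209 = 29.

N* ≈ 32.2, P* ≈ 29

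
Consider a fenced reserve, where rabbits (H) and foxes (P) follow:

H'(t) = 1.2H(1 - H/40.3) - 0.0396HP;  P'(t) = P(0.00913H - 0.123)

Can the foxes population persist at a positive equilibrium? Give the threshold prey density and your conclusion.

The predator equation gives dP/dt > 0 only when H > 0.123/0.00913 = 13.5.
Without the predator, H → K = 40.3. Since 40.3 > 13.5, the predator can invade and persist.

Threshold H = 13.5; K > 13.5, so yes, the predator persists.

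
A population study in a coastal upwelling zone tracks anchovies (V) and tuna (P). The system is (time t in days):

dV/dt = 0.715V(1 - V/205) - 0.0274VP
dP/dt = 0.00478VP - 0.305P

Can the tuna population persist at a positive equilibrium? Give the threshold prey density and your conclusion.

The predator equation gives dP/dt > 0 only when V > 0.305/0.00478 = 63.8.
Without the predator, V → K = 205. Since 205 > 63.8, the predator can invade and persist.

Threshold V = 63.8; K > 63.8, so yes, the predator persists.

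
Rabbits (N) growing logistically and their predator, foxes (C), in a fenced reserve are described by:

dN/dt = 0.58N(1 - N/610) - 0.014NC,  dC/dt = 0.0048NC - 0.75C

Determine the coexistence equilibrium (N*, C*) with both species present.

From dC/dt = 0 with C > 0: 0.0048N* = 0.75, so N* = 156.
Substitute into dN/dt = 0: 0.58(1 - 156/610) = 0.014C*.
The bracket is 0.744, giving C* = 0.431/0.014 = 30.8.

N* ≈ 156, C* ≈ 30.8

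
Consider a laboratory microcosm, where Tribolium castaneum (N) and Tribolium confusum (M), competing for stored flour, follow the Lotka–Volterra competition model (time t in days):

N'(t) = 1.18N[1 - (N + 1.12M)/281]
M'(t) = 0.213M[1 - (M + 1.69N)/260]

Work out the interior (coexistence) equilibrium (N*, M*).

Setting both brackets to zero gives the nullclines N + 1.12M = 281 and 1.69N + M = 260.
Substituting M = 260 - 1.69N into the first: N(1 - 1.12·1.69) = 281 - 1.12·260.
So N* = -10.2/-0.893 = 11.4, and then M* = 260 - 1.69·11.4 = 241.

N* ≈ 11.4, M* ≈ 241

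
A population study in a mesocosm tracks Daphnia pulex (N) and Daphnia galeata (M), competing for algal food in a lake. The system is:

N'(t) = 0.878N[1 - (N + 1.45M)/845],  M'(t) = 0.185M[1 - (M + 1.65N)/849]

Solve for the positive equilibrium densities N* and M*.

Setting both brackets to zero gives the nullclines N + 1.45M = 845 and 1.65N + M = 849.
Substituting M = 849 - 1.65N into the first: N(1 - 1.45·1.65) = 845 - 1.45·849.
So N* = -386/-1.39 = 277, and then M* = 849 - 1.65·277 = 392.

N* ≈ 277, M* ≈ 392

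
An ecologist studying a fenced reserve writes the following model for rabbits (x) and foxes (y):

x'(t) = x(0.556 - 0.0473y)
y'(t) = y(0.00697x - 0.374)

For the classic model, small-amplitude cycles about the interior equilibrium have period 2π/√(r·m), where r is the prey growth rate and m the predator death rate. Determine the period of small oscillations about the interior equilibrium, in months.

Here r = 0.556 and m = 0.374, so r·m = 0.208.
ω = √0.208 = 0.456 per month, hence T = 2π/ω ≈ 13.8 months.

T ≈ 13.8 months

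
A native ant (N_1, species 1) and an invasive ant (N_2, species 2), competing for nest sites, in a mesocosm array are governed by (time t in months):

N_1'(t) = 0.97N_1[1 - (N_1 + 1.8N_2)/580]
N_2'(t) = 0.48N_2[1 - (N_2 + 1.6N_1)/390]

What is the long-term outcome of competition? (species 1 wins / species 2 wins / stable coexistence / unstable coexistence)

unstable coexistence (outcome depends on initial conditions)

Compare the nullcline intercepts: K1/α12 = 580/1.8 = 322 < K2 = 390; K2/α21 = 390/1.6 = 244 < K1 = 580.
Since both are reversed, neither can invade when rare; the interior point is a saddle.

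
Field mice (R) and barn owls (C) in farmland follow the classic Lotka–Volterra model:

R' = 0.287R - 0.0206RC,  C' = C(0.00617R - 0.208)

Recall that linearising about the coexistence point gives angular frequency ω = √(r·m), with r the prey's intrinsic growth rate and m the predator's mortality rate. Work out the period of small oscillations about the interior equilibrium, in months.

T ≈ 25.7 months

Here r = 0.287 and m = 0.208, so r·m = 0.0597.
ω = √0.0597 = 0.244 per month, hence T = 2π/ω ≈ 25.7 months.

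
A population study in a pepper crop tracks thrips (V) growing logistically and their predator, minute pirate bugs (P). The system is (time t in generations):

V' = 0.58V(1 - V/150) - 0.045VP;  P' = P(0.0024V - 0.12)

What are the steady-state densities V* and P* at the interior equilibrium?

From dP/dt = 0 with P > 0: 0.0024V* = 0.12, so V* = 50.
Substitute into dV/dt = 0: 0.58(1 - 50/150) = 0.045P*.
The bracket is 0.667, giving P* = 0.387/0.045 = 8.59.

V* ≈ 50, P* ≈ 8.59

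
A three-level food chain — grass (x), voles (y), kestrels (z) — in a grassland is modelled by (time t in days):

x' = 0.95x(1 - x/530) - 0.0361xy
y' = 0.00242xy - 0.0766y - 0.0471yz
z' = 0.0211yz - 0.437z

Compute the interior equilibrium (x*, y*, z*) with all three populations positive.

x* ≈ 113, y* ≈ 20.7, z* ≈ 4.17

From dz/dt = 0: 0.0211y* = 0.437, so y* = 20.7.
From dx/dt = 0: 0.95(1 - x*/530) = 0.0361·20.7, giving x* = 530·(1 - 0.787) = 113.
From dy/dt = 0: 0.00242·113 - 0.0766 = 0.0471z*, so z* = 0.197/0.0471 = 4.17.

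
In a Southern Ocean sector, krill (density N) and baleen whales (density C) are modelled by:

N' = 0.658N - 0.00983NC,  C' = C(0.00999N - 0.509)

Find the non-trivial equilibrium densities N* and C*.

N* ≈ 51, C* ≈ 66.9

Set dC/dt = 0 with C > 0: 0.00999N - 0.509 = 0, so N* = 0.509/0.00999 = 51.
Set dN/dt = 0 with N > 0: 0.658 - 0.00983C = 0, so C* = 0.658/0.00983 = 66.9.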